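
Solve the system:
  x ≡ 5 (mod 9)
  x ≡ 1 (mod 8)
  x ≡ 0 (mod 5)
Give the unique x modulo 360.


Moduli 9, 8, 5 are pairwise coprime; by CRT there is a unique solution modulo M = 9 · 8 · 5 = 360.
Solve pairwise, accumulating the modulus:
  Start with x ≡ 5 (mod 9).
  Combine with x ≡ 1 (mod 8): since gcd(9, 8) = 1, we get a unique residue mod 72.
    Write x = 5 + 9·t and substitute into x ≡ 1 (mod 8): 9·t ≡ 1 − 5 = -4 (mod 8).
    Reduce coefficients mod 8: 1·t ≡ 4 (mod 8).
    So t ≡ 4 (mod 8).
    Then x = 5 + 9·4 = 41, valid modulo lcm(9, 8) = 72: x ≡ 41 (mod 72).
  Combine with x ≡ 0 (mod 5): since gcd(72, 5) = 1, we get a unique residue mod 360.
    Write x = 41 + 72·t and substitute into x ≡ 0 (mod 5): 72·t ≡ 0 − 41 = -41 (mod 5).
    Reduce coefficients mod 5: 2·t ≡ 4 (mod 5).
    The inverse of 2 mod 5 is 3 (since 2·3 = 6 = 1·5 + 1), so t ≡ 3·4 = 12 ≡ 2 (mod 5).
    Then x = 41 + 72·2 = 185, valid modulo lcm(72, 5) = 360: x ≡ 185 (mod 360).
Verify: 185 mod 9 = 5 ✓, 185 mod 8 = 1 ✓, 185 mod 5 = 0 ✓.

x ≡ 185 (mod 360).


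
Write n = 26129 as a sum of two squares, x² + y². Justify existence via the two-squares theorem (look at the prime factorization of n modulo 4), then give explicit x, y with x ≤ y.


Step 1: Factor n = 26129 = 17 · 29 · 53.
Step 2: Check the mod-4 condition on each prime factor: 17 ≡ 1 (mod 4), exponent 1; 29 ≡ 1 (mod 4), exponent 1; 53 ≡ 1 (mod 4), exponent 1.
All primes ≡ 3 (mod 4) appear to even exponent (or don't appear), so by the two-squares theorem n IS expressible as a sum of two squares.
Step 3: Build a representation. Here n = 17 · 29 · 53 is a product of primes ≡ 1 (mod 4). Each prime p ≡ 1 (mod 4) is itself a sum of two squares; find a² by testing p − a² for a perfect square:
  17: 17 − 1² = 16 = 4² ⇒ 17 = 1² + 4².
  29: 29 − 1² = 28, 29 − 2² = 25 = 5² ⇒ 29 = 2² + 5².
  53: 53 − 1² = 52, 53 − 2² = 49 = 7² ⇒ 53 = 2² + 7².
  Combine using the Brahmagupta–Fibonacci identity (a² + b²)(c² + d²) = (ac − bd)² + (ad + bc)² = (ac + bd)² + (ad − bc)²:
  17 · 29 = 493: from (1² + 4²)(2² + 5²), take (1·2 − 4·5, 1·5 + 4·2) = (2 − 20, 5 + 8) = (-18, 13); dropping signs (only squares matter) gives (18, 13); check 18² + 13² = 324 + 169 = 493 ✓.
  493 · 53 = 26129: from (18² + 13²)(2² + 7²), take (18·2 − 13·7, 18·7 + 13·2) = (36 − 91, 126 + 26) = (-55, 152); dropping signs (only squares matter) gives (55, 152); check 55² + 152² = 3025 + 23104 = 26129 ✓.
Step 4: Order so x ≤ y and verify: 55² + 152² = 3025 + 23104 = 26129 = n. ✓

n = 26129 = 55² + 152² (one valid representation with x ≤ y).


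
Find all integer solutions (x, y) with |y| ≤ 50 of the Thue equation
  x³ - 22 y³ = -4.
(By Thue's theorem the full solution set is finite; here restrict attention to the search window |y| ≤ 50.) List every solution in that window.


The equation is x³ - 22y³ = -4. For fixed y, x³ = 22·y³ − 4, so a solution requires the RHS to be a perfect cube.
Strategy: iterate y from -50 to 50, compute RHS = 22·y³ − 4, and check whether it is a (positive or negative) perfect cube.
Check small values of y:
  y = 0: RHS = -4 is not a perfect cube.
  y = 1: RHS = 18 is not a perfect cube.
  y = -1: RHS = -26 is not a perfect cube.
  y = 2: RHS = 172 is not a perfect cube.
  y = -2: RHS = -180 is not a perfect cube.
  y = 3: RHS = 590 is not a perfect cube.
  y = -3: RHS = -598 is not a perfect cube.
Continuing the search up to |y| = 50 finds no solutions either.
No (x, y) in the scanned range satisfies the equation.

No integer solutions with |y| ≤ 50.


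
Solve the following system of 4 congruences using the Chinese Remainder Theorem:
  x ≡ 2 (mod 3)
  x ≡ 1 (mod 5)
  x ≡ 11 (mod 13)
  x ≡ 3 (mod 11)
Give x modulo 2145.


Product of moduli M = 3 · 5 · 13 · 11 = 2145.
Merge one congruence at a time:
  Start: x ≡ 2 (mod 3).
  Combine with x ≡ 1 (mod 5); new modulus lcm = 15.
    Write x = 2 + 3·t and substitute into x ≡ 1 (mod 5): 3·t ≡ 1 − 2 = -1 (mod 5).
    Reduce coefficients mod 5: 3·t ≡ 4 (mod 5).
    The inverse of 3 mod 5 is 2 (since 3·2 = 6 = 1·5 + 1), so t ≡ 2·4 = 8 ≡ 3 (mod 5).
    Then x = 2 + 3·3 = 11, valid modulo lcm(3, 5) = 15: x ≡ 11 (mod 15).
  Combine with x ≡ 11 (mod 13); new modulus lcm = 195.
    Write x = 11 + 15·t and substitute into x ≡ 11 (mod 13): 15·t ≡ 11 − 11 = 0 (mod 13).
    Reduce coefficients mod 13: 2·t ≡ 0 (mod 13).
    The inverse of 2 mod 13 is 7 (since 2·7 = 14 = 1·13 + 1), so t ≡ 7·0 = 0 ≡ 0 (mod 13).
    Then x = 11 + 15·0 = 11, valid modulo lcm(15, 13) = 195: x ≡ 11 (mod 195).
  Combine with x ≡ 3 (mod 11); new modulus lcm = 2145.
    Write x = 11 + 195·t and substitute into x ≡ 3 (mod 11): 195·t ≡ 3 − 11 = -8 (mod 11).
    Reduce coefficients mod 11: 8·t ≡ 3 (mod 11).
    The inverse of 8 mod 11 is 7 (since 8·7 = 56 = 5·11 + 1), so t ≡ 7·3 = 21 ≡ 10 (mod 11).
    Then x = 11 + 195·10 = 1961, valid modulo lcm(195, 11) = 2145: x ≡ 1961 (mod 2145).
Verify against each original: 1961 mod 3 = 2, 1961 mod 5 = 1, 1961 mod 13 = 11, 1961 mod 11 = 3.

x ≡ 1961 (mod 2145).


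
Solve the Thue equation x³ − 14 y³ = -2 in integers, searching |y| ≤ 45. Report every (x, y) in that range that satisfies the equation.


The equation is x³ - 14y³ = -2. For fixed y, x³ = 14·y³ − 2, so a solution requires the RHS to be a perfect cube.
Strategy: iterate y from -45 to 45, compute RHS = 14·y³ − 2, and check whether it is a (positive or negative) perfect cube.
Check small values of y:
  y = 0: RHS = -2 is not a perfect cube.
  y = 1: RHS = 12 is not a perfect cube.
  y = -1: RHS = -16 is not a perfect cube.
  y = 2: RHS = 110 is not a perfect cube.
  y = -2: RHS = -114 is not a perfect cube.
  y = 3: RHS = 376 is not a perfect cube.
  y = -3: RHS = -380 is not a perfect cube.
Continuing the search up to |y| = 45 finds no solutions either.
No (x, y) in the scanned range satisfies the equation.

No integer solutions with |y| ≤ 45.


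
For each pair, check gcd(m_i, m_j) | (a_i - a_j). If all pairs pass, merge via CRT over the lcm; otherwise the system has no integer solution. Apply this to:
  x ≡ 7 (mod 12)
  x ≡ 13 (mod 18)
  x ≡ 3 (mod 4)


Moduli 12, 18, 4 are not pairwise coprime, so CRT works modulo lcm(m_i) when all pairwise compatibility conditions hold.
Pairwise compatibility: gcd(m_i, m_j) must divide a_i - a_j for every pair.
Merge one congruence at a time:
  Start: x ≡ 7 (mod 12).
  Combine with x ≡ 13 (mod 18): gcd(12, 18) = 6; 13 - 7 = 6, which IS divisible by 6, so compatible.
    Write x = 7 + 12·t and substitute into x ≡ 13 (mod 18): 12·t ≡ 13 − 7 = 6 (mod 18).
    Divide the congruence (and modulus) by g = 6: 2·t ≡ 1 (mod 3).
    The inverse of 2 mod 3 is 2 (since 2·2 = 4 = 1·3 + 1), so t ≡ 2·1 = 2 ≡ 2 (mod 3).
    Then x = 7 + 12·2 = 31, valid modulo lcm(12, 18) = 36: x ≡ 31 (mod 36).
  Combine with x ≡ 3 (mod 4): gcd(36, 4) = 4; 3 - 31 = -28, which IS divisible by 4, so compatible.
    Write x = 31 + 36·t and substitute into x ≡ 3 (mod 4): 36·t ≡ 3 − 31 = -28 (mod 4).
    Divide the congruence (and modulus) by g = 4: 9·t ≡ -7 (mod 1).
    Modulo 1 every t works; take t = 0.
    Then x = 31 + 36·0 = 31, valid modulo lcm(36, 4) = 36: x ≡ 31 (mod 36).
Verify: 31 mod 12 = 7, 31 mod 18 = 13, 31 mod 4 = 3.

x ≡ 31 (mod 36).


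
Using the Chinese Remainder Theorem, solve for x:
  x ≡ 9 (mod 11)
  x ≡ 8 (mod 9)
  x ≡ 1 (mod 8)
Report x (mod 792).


Moduli 11, 9, 8 are pairwise coprime; by CRT there is a unique solution modulo M = 11 · 9 · 8 = 792.
Solve pairwise, accumulating the modulus:
  Start with x ≡ 9 (mod 11).
  Combine with x ≡ 8 (mod 9): since gcd(11, 9) = 1, we get a unique residue mod 99.
    Write x = 9 + 11·t and substitute into x ≡ 8 (mod 9): 11·t ≡ 8 − 9 = -1 (mod 9).
    Reduce coefficients mod 9: 2·t ≡ 8 (mod 9).
    The inverse of 2 mod 9 is 5 (since 2·5 = 10 = 1·9 + 1), so t ≡ 5·8 = 40 ≡ 4 (mod 9).
    Then x = 9 + 11·4 = 53, valid modulo lcm(11, 9) = 99: x ≡ 53 (mod 99).
  Combine with x ≡ 1 (mod 8): since gcd(99, 8) = 1, we get a unique residue mod 792.
    Write x = 53 + 99·t and substitute into x ≡ 1 (mod 8): 99·t ≡ 1 − 53 = -52 (mod 8).
    Reduce coefficients mod 8: 3·t ≡ 4 (mod 8).
    The inverse of 3 mod 8 is 3 (since 3·3 = 9 = 1·8 + 1), so t ≡ 3·4 = 12 ≡ 4 (mod 8).
    Then x = 53 + 99·4 = 449, valid modulo lcm(99, 8) = 792: x ≡ 449 (mod 792).
Verify: 449 mod 11 = 9 ✓, 449 mod 9 = 8 ✓, 449 mod 8 = 1 ✓.

x ≡ 449 (mod 792).


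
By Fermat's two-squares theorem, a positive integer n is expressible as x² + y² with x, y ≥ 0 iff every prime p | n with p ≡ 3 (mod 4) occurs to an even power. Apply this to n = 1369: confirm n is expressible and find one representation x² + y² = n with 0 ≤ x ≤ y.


Step 1: Factor n = 1369 = 37^2.
Step 2: Check the mod-4 condition on each prime factor: 37 ≡ 1 (mod 4), exponent 2.
All primes ≡ 3 (mod 4) appear to even exponent (or don't appear), so by the two-squares theorem n IS expressible as a sum of two squares.
Step 3: Build a representation. Here n = 37 · 37 is a product of primes ≡ 1 (mod 4). Each prime p ≡ 1 (mod 4) is itself a sum of two squares; find a² by testing p − a² for a perfect square:
  37: 37 − 1² = 36 = 6² ⇒ 37 = 1² + 6².
  Combine using the Brahmagupta–Fibonacci identity (a² + b²)(c² + d²) = (ac − bd)² + (ad + bc)² = (ac + bd)² + (ad − bc)²:
  37 · 37 = 1369: from (1² + 6²)(1² + 6²), take (1·1 − 6·6, 1·6 + 6·1) = (1 − 36, 6 + 6) = (-35, 12); dropping signs (only squares matter) gives (35, 12); check 35² + 12² = 1225 + 144 = 1369 ✓.
Step 4: Order so x ≤ y and verify: 12² + 35² = 144 + 1225 = 1369 = n. ✓

n = 1369 = 12² + 35² (one valid representation with x ≤ y).


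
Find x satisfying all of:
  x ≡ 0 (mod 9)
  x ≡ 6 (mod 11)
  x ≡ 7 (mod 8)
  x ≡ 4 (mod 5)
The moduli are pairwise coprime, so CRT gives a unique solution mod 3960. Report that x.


Product of moduli M = 9 · 11 · 8 · 5 = 3960.
Merge one congruence at a time:
  Start: x ≡ 0 (mod 9).
  Combine with x ≡ 6 (mod 11); new modulus lcm = 99.
    Write x = 0 + 9·t and substitute into x ≡ 6 (mod 11): 9·t ≡ 6 − 0 = 6 (mod 11).
    The inverse of 9 mod 11 is 5 (since 9·5 = 45 = 4·11 + 1), so t ≡ 5·6 = 30 ≡ 8 (mod 11).
    Then x = 0 + 9·8 = 72, valid modulo lcm(9, 11) = 99: x ≡ 72 (mod 99).
  Combine with x ≡ 7 (mod 8); new modulus lcm = 792.
    Write x = 72 + 99·t and substitute into x ≡ 7 (mod 8): 99·t ≡ 7 − 72 = -65 (mod 8).
    Reduce coefficients mod 8: 3·t ≡ 7 (mod 8).
    The inverse of 3 mod 8 is 3 (since 3·3 = 9 = 1·8 + 1), so t ≡ 3·7 = 21 ≡ 5 (mod 8).
    Then x = 72 + 99·5 = 567, valid modulo lcm(99, 8) = 792: x ≡ 567 (mod 792).
  Combine with x ≡ 4 (mod 5); new modulus lcm = 3960.
    Write x = 567 + 792·t and substitute into x ≡ 4 (mod 5): 792·t ≡ 4 − 567 = -563 (mod 5).
    Reduce coefficients mod 5: 2·t ≡ 2 (mod 5).
    The inverse of 2 mod 5 is 3 (since 2·3 = 6 = 1·5 + 1), so t ≡ 3·2 = 6 ≡ 1 (mod 5).
    Then x = 567 + 792·1 = 1359, valid modulo lcm(792, 5) = 3960: x ≡ 1359 (mod 3960).
Verify against each original: 1359 mod 9 = 0, 1359 mod 11 = 6, 1359 mod 8 = 7, 1359 mod 5 = 4.

x ≡ 1359 (mod 3960).


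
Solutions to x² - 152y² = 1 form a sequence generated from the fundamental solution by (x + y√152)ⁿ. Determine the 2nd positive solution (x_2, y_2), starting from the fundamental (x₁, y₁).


Step 1: Find the fundamental solution (x₁, y₁) of x² - 152y² = 1.
  Expand √152 as a continued fraction. a₀ = ⌊√152⌋ = 12; iterate m_{k+1} = d_k·a_k − m_k, d_{k+1} = (152 − m_{k+1}²)/d_k, a_{k+1} = ⌊(a₀ + m_{k+1})/d_{k+1}⌋ (starting m₀ = 0, d₀ = 1), with convergents p_k = a_k·p_{k-1} + p_{k-2}, q_k = a_k·q_{k-1} + q_{k-2} (p₋₁ = 1, q₋₁ = 0):
  k = 0: a₀ = 12; p₀/q₀ = 12/1; p₀² − 152·q₀² = 144 − 152 = -8.
  k = 1: m = 12, d = 8, a = ⌊(12 + 12)/8⌋ = 3; p/q = (3·12 + 1)/(3·1 + 0) = 37/3; p² − 152·q² = 1369 − 1368 = 1.
  The first convergent with p² − 152·q² = 1 gives the fundamental solution (x₁, y₁) = (37, 3).
Step 2: Apply the recurrence (x_{n+1}, y_{n+1}) = (x₁x_n + 152y₁y_n, x₁y_n + y₁x_n) repeatedly.
  From (x_1, y_1) = (37, 3): x_2 = 37·37 + 152·3·3 = 2737; y_2 = 37·3 + 3·37 = 222.
Step 3: Verify x_2² - 152·y_2² = 7491169 - 7491168 = 1 (should be 1). ✓

(x_1, y_1) = (37, 3); (x_2, y_2) = (2737, 222).


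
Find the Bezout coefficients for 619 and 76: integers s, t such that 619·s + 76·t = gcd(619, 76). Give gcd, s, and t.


Euclidean algorithm on (619, 76) — divide until remainder is 0:
  619 = 8 · 76 + 11
  76 = 6 · 11 + 10
  11 = 1 · 10 + 1
  10 = 10 · 1 + 0
gcd(619, 76) = 1.
Track Bezout coefficients alongside the remainders: start with r₀ = 619 = a·1 + b·0 (s = 1, t = 0) and r₁ = 76 = a·0 + b·1 (s = 0, t = 1); each new remainder r_{k+1} = r_{k-1} − q_k·r_k inherits s_{k+1} = s_{k-1} − q_k·s_k, t_{k+1} = t_{k-1} − q_k·t_k, so r_k = a·s_k + b·t_k at every step:
  q = 8: r = 11, s = 1 − 8·0 = 1, t = 0 − 8·1 = -8  (check: 619·1 + 76·(-8) = 11)
  q = 6: r = 10, s = 0 − 6·1 = -6, t = 1 − 6·(-8) = 49  (check: 619·(-6) + 76·49 = 10)
  q = 1: r = 1, s = 1 − 1·(-6) = 7, t = -8 − 1·49 = -57  (check: 619·7 + 76·(-57) = 1)
The row with r = 1 (the gcd) gives the Bezout coefficients s = 7, t = -57.
Result: 619 · (7) + 76 · (-57) = 1.

gcd(619, 76) = 1; s = 7, t = -57 (check: 619·7 + 76·(-57) = 1).


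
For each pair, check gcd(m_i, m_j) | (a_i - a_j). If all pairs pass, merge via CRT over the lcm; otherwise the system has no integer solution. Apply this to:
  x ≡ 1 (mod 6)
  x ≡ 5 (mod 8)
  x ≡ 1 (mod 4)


Moduli 6, 8, 4 are not pairwise coprime, so CRT works modulo lcm(m_i) when all pairwise compatibility conditions hold.
Pairwise compatibility: gcd(m_i, m_j) must divide a_i - a_j for every pair.
Merge one congruence at a time:
  Start: x ≡ 1 (mod 6).
  Combine with x ≡ 5 (mod 8): gcd(6, 8) = 2; 5 - 1 = 4, which IS divisible by 2, so compatible.
    Write x = 1 + 6·t and substitute into x ≡ 5 (mod 8): 6·t ≡ 5 − 1 = 4 (mod 8).
    Divide the congruence (and modulus) by g = 2: 3·t ≡ 2 (mod 4).
    The inverse of 3 mod 4 is 3 (since 3·3 = 9 = 2·4 + 1), so t ≡ 3·2 = 6 ≡ 2 (mod 4).
    Then x = 1 + 6·2 = 13, valid modulo lcm(6, 8) = 24: x ≡ 13 (mod 24).
  Combine with x ≡ 1 (mod 4): gcd(24, 4) = 4; 1 - 13 = -12, which IS divisible by 4, so compatible.
    Write x = 13 + 24·t and substitute into x ≡ 1 (mod 4): 24·t ≡ 1 − 13 = -12 (mod 4).
    Divide the congruence (and modulus) by g = 4: 6·t ≡ -3 (mod 1).
    Modulo 1 every t works; take t = 0.
    Then x = 13 + 24·0 = 13, valid modulo lcm(24, 4) = 24: x ≡ 13 (mod 24).
Verify: 13 mod 6 = 1, 13 mod 8 = 5, 13 mod 4 = 1.

x ≡ 13 (mod 24).


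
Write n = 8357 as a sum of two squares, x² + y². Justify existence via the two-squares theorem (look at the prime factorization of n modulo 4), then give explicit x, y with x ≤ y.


Step 1: Factor n = 8357 = 61 · 137.
Step 2: Check the mod-4 condition on each prime factor: 61 ≡ 1 (mod 4), exponent 1; 137 ≡ 1 (mod 4), exponent 1.
All primes ≡ 3 (mod 4) appear to even exponent (or don't appear), so by the two-squares theorem n IS expressible as a sum of two squares.
Step 3: Build a representation. Here n = 61 · 137 is a product of primes ≡ 1 (mod 4). Each prime p ≡ 1 (mod 4) is itself a sum of two squares; find a² by testing p − a² for a perfect square:
  61: 61 − 1² = 60, 61 − 2² = 57, 61 − 3² = 52, 61 − 4² = 45, 61 − 5² = 36 = 6² ⇒ 61 = 5² + 6².
  137: 137 − 1² = 136, 137 − 2² = 133, 137 − 3² = 128, 137 − 4² = 121 = 11² ⇒ 137 = 4² + 11².
  Combine using the Brahmagupta–Fibonacci identity (a² + b²)(c² + d²) = (ac − bd)² + (ad + bc)² = (ac + bd)² + (ad − bc)²:
  61 · 137 = 8357: from (5² + 6²)(4² + 11²), take (5·4 − 6·11, 5·11 + 6·4) = (20 − 66, 55 + 24) = (-46, 79); dropping signs (only squares matter) gives (46, 79); check 46² + 79² = 2116 + 6241 = 8357 ✓.
Step 4: Order so x ≤ y and verify: 46² + 79² = 2116 + 6241 = 8357 = n. ✓

n = 8357 = 46² + 79² (one valid representation with x ≤ y).


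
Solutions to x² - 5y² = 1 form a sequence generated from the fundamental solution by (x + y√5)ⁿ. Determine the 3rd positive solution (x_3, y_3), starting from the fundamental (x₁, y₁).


Step 1: Find the fundamental solution (x₁, y₁) of x² - 5y² = 1.
  Expand √5 as a continued fraction. a₀ = ⌊√5⌋ = 2; iterate m_{k+1} = d_k·a_k − m_k, d_{k+1} = (5 − m_{k+1}²)/d_k, a_{k+1} = ⌊(a₀ + m_{k+1})/d_{k+1}⌋ (starting m₀ = 0, d₀ = 1), with convergents p_k = a_k·p_{k-1} + p_{k-2}, q_k = a_k·q_{k-1} + q_{k-2} (p₋₁ = 1, q₋₁ = 0):
  k = 0: a₀ = 2; p₀/q₀ = 2/1; p₀² − 5·q₀² = 4 − 5 = -1.
  k = 1: m = 2, d = 1, a = ⌊(2 + 2)/1⌋ = 4; p/q = (4·2 + 1)/(4·1 + 0) = 9/4; p² − 5·q² = 81 − 80 = 1.
  The first convergent with p² − 5·q² = 1 gives the fundamental solution (x₁, y₁) = (9, 4).
Step 2: Apply the recurrence (x_{n+1}, y_{n+1}) = (x₁x_n + 5y₁y_n, x₁y_n + y₁x_n) repeatedly.
  From (x_1, y_1) = (9, 4): x_2 = 9·9 + 5·4·4 = 161; y_2 = 9·4 + 4·9 = 72.
  From (x_2, y_2) = (161, 72): x_3 = 9·161 + 5·4·72 = 2889; y_3 = 9·72 + 4·161 = 1292.
Step 3: Verify x_3² - 5·y_3² = 8346321 - 8346320 = 1 (should be 1). ✓

(x_1, y_1) = (9, 4); (x_3, y_3) = (2889, 1292).


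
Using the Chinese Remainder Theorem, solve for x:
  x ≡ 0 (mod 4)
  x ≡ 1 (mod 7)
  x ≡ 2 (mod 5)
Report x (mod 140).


Moduli 4, 7, 5 are pairwise coprime; by CRT there is a unique solution modulo M = 4 · 7 · 5 = 140.
Solve pairwise, accumulating the modulus:
  Start with x ≡ 0 (mod 4).
  Combine with x ≡ 1 (mod 7): since gcd(4, 7) = 1, we get a unique residue mod 28.
    Write x = 0 + 4·t and substitute into x ≡ 1 (mod 7): 4·t ≡ 1 − 0 = 1 (mod 7).
    The inverse of 4 mod 7 is 2 (since 4·2 = 8 = 1·7 + 1), so t ≡ 2·1 = 2 ≡ 2 (mod 7).
    Then x = 0 + 4·2 = 8, valid modulo lcm(4, 7) = 28: x ≡ 8 (mod 28).
  Combine with x ≡ 2 (mod 5): since gcd(28, 5) = 1, we get a unique residue mod 140.
    Write x = 8 + 28·t and substitute into x ≡ 2 (mod 5): 28·t ≡ 2 − 8 = -6 (mod 5).
    Reduce coefficients mod 5: 3·t ≡ 4 (mod 5).
    The inverse of 3 mod 5 is 2 (since 3·2 = 6 = 1·5 + 1), so t ≡ 2·4 = 8 ≡ 3 (mod 5).
    Then x = 8 + 28·3 = 92, valid modulo lcm(28, 5) = 140: x ≡ 92 (mod 140).
Verify: 92 mod 4 = 0 ✓, 92 mod 7 = 1 ✓, 92 mod 5 = 2 ✓.

x ≡ 92 (mod 140).


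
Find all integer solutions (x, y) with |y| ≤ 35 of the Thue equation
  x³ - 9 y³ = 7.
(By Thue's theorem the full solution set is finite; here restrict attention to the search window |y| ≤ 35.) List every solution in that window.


The equation is x³ - 9y³ = 7. For fixed y, x³ = 9·y³ + 7, so a solution requires the RHS to be a perfect cube.
Strategy: iterate y from -35 to 35, compute RHS = 9·y³ + 7, and check whether it is a (positive or negative) perfect cube.
Check small values of y:
  y = 0: RHS = 7 is not a perfect cube.
  y = 1: RHS = 16 is not a perfect cube.
  y = -1: RHS = -2 is not a perfect cube.
  y = 2: RHS = 79 is not a perfect cube.
  y = -2: RHS = -65 is not a perfect cube.
  y = 3: RHS = 250 is not a perfect cube.
  y = -3: RHS = -236 is not a perfect cube.
Continuing the search up to |y| = 35 finds no solutions either.
No (x, y) in the scanned range satisfies the equation.

No integer solutions with |y| ≤ 35.


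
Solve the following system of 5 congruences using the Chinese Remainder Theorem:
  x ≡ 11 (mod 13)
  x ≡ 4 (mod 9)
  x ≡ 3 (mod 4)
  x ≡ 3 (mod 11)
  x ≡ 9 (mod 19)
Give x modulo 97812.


Product of moduli M = 13 · 9 · 4 · 11 · 19 = 97812.
Merge one congruence at a time:
  Start: x ≡ 11 (mod 13).
  Combine with x ≡ 4 (mod 9); new modulus lcm = 117.
    Write x = 11 + 13·t and substitute into x ≡ 4 (mod 9): 13·t ≡ 4 − 11 = -7 (mod 9).
    Reduce coefficients mod 9: 4·t ≡ 2 (mod 9).
    The inverse of 4 mod 9 is 7 (since 4·7 = 28 = 3·9 + 1), so t ≡ 7·2 = 14 ≡ 5 (mod 9).
    Then x = 11 + 13·5 = 76, valid modulo lcm(13, 9) = 117: x ≡ 76 (mod 117).
  Combine with x ≡ 3 (mod 4); new modulus lcm = 468.
    Write x = 76 + 117·t and substitute into x ≡ 3 (mod 4): 117·t ≡ 3 − 76 = -73 (mod 4).
    Reduce coefficients mod 4: 1·t ≡ 3 (mod 4).
    So t ≡ 3 (mod 4).
    Then x = 76 + 117·3 = 427, valid modulo lcm(117, 4) = 468: x ≡ 427 (mod 468).
  Combine with x ≡ 3 (mod 11); new modulus lcm = 5148.
    Write x = 427 + 468·t and substitute into x ≡ 3 (mod 11): 468·t ≡ 3 − 427 = -424 (mod 11).
    Reduce coefficients mod 11: 6·t ≡ 5 (mod 11).
    The inverse of 6 mod 11 is 2 (since 6·2 = 12 = 1·11 + 1), so t ≡ 2·5 = 10 ≡ 10 (mod 11).
    Then x = 427 + 468·10 = 5107, valid modulo lcm(468, 11) = 5148: x ≡ 5107 (mod 5148).
  Combine with x ≡ 9 (mod 19); new modulus lcm = 97812.
    Write x = 5107 + 5148·t and substitute into x ≡ 9 (mod 19): 5148·t ≡ 9 − 5107 = -5098 (mod 19).
    Reduce coefficients mod 19: 18·t ≡ 13 (mod 19).
    The inverse of 18 mod 19 is 18 (since 18·18 = 324 = 17·19 + 1), so t ≡ 18·13 = 234 ≡ 6 (mod 19).
    Then x = 5107 + 5148·6 = 35995, valid modulo lcm(5148, 19) = 97812: x ≡ 35995 (mod 97812).
Verify against each original: 35995 mod 13 = 11, 35995 mod 9 = 4, 35995 mod 4 = 3, 35995 mod 11 = 3, 35995 mod 19 = 9.

x ≡ 35995 (mod 97812).


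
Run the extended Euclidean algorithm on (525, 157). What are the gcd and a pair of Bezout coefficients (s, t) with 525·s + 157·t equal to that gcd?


Euclidean algorithm on (525, 157) — divide until remainder is 0:
  525 = 3 · 157 + 54
  157 = 2 · 54 + 49
  54 = 1 · 49 + 5
  49 = 9 · 5 + 4
  5 = 1 · 4 + 1
  4 = 4 · 1 + 0
gcd(525, 157) = 1.
Track Bezout coefficients alongside the remainders: start with r₀ = 525 = a·1 + b·0 (s = 1, t = 0) and r₁ = 157 = a·0 + b·1 (s = 0, t = 1); each new remainder r_{k+1} = r_{k-1} − q_k·r_k inherits s_{k+1} = s_{k-1} − q_k·s_k, t_{k+1} = t_{k-1} − q_k·t_k, so r_k = a·s_k + b·t_k at every step:
  q = 3: r = 54, s = 1 − 3·0 = 1, t = 0 − 3·1 = -3  (check: 525·1 + 157·(-3) = 54)
  q = 2: r = 49, s = 0 − 2·1 = -2, t = 1 − 2·(-3) = 7  (check: 525·(-2) + 157·7 = 49)
  q = 1: r = 5, s = 1 − 1·(-2) = 3, t = -3 − 1·7 = -10  (check: 525·3 + 157·(-10) = 5)
  q = 9: r = 4, s = -2 − 9·3 = -29, t = 7 − 9·(-10) = 97  (check: 525·(-29) + 157·97 = 4)
  q = 1: r = 1, s = 3 − 1·(-29) = 32, t = -10 − 1·97 = -107  (check: 525·32 + 157·(-107) = 1)
The row with r = 1 (the gcd) gives the Bezout coefficients s = 32, t = -107.
Result: 525 · (32) + 157 · (-107) = 1.

gcd(525, 157) = 1; s = 32, t = -107 (check: 525·32 + 157·(-107) = 1).


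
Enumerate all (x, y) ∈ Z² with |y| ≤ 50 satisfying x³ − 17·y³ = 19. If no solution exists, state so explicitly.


The equation is x³ - 17y³ = 19. For fixed y, x³ = 17·y³ + 19, so a solution requires the RHS to be a perfect cube.
Strategy: iterate y from -50 to 50, compute RHS = 17·y³ + 19, and check whether it is a (positive or negative) perfect cube.
Check small values of y:
  y = 0: RHS = 19 is not a perfect cube.
  y = 1: RHS = 36 is not a perfect cube.
  y = -1: RHS = 2 is not a perfect cube.
  y = 2: RHS = 155 is not a perfect cube.
  y = -2: RHS = -117 is not a perfect cube.
  y = 3: RHS = 478 is not a perfect cube.
  y = -3: RHS = -440 is not a perfect cube.
Continuing the search up to |y| = 50 finds no solutions either.
No (x, y) in the scanned range satisfies the equation.

No integer solutions with |y| ≤ 50.


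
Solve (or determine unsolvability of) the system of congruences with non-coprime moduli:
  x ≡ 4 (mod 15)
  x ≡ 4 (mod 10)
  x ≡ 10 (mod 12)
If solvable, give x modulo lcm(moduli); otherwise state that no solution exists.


Moduli 15, 10, 12 are not pairwise coprime, so CRT works modulo lcm(m_i) when all pairwise compatibility conditions hold.
Pairwise compatibility: gcd(m_i, m_j) must divide a_i - a_j for every pair.
Merge one congruence at a time:
  Start: x ≡ 4 (mod 15).
  Combine with x ≡ 4 (mod 10): gcd(15, 10) = 5; 4 - 4 = 0, which IS divisible by 5, so compatible.
    Write x = 4 + 15·t and substitute into x ≡ 4 (mod 10): 15·t ≡ 4 − 4 = 0 (mod 10).
    Divide the congruence (and modulus) by g = 5: 3·t ≡ 0 (mod 2).
    Reduce coefficients mod 2: 1·t ≡ 0 (mod 2).
    So t ≡ 0 (mod 2).
    Then x = 4 + 15·0 = 4, valid modulo lcm(15, 10) = 30: x ≡ 4 (mod 30).
  Combine with x ≡ 10 (mod 12): gcd(30, 12) = 6; 10 - 4 = 6, which IS divisible by 6, so compatible.
    Write x = 4 + 30·t and substitute into x ≡ 10 (mod 12): 30·t ≡ 10 − 4 = 6 (mod 12).
    Divide the congruence (and modulus) by g = 6: 5·t ≡ 1 (mod 2).
    Reduce coefficients mod 2: 1·t ≡ 1 (mod 2).
    So t ≡ 1 (mod 2).
    Then x = 4 + 30·1 = 34, valid modulo lcm(30, 12) = 60: x ≡ 34 (mod 60).
Verify: 34 mod 15 = 4, 34 mod 10 = 4, 34 mod 12 = 10.

x ≡ 34 (mod 60).


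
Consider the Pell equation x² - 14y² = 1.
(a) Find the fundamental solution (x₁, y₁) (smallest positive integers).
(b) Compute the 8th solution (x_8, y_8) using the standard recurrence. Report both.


Step 1: Find the fundamental solution (x₁, y₁) of x² - 14y² = 1.
  Expand √14 as a continued fraction. a₀ = ⌊√14⌋ = 3; iterate m_{k+1} = d_k·a_k − m_k, d_{k+1} = (14 − m_{k+1}²)/d_k, a_{k+1} = ⌊(a₀ + m_{k+1})/d_{k+1}⌋ (starting m₀ = 0, d₀ = 1), with convergents p_k = a_k·p_{k-1} + p_{k-2}, q_k = a_k·q_{k-1} + q_{k-2} (p₋₁ = 1, q₋₁ = 0):
  k = 0: a₀ = 3; p₀/q₀ = 3/1; p₀² − 14·q₀² = 9 − 14 = -5.
  k = 1: m = 3, d = 5, a = ⌊(3 + 3)/5⌋ = 1; p/q = (1·3 + 1)/(1·1 + 0) = 4/1; p² − 14·q² = 16 − 14 = 2.
  k = 2: m = 2, d = 2, a = ⌊(3 + 2)/2⌋ = 2; p/q = (2·4 + 3)/(2·1 + 1) = 11/3; p² − 14·q² = 121 − 126 = -5.
  k = 3: m = 2, d = 5, a = ⌊(3 + 2)/5⌋ = 1; p/q = (1·11 + 4)/(1·3 + 1) = 15/4; p² − 14·q² = 225 − 224 = 1.
  The first convergent with p² − 14·q² = 1 gives the fundamental solution (x₁, y₁) = (15, 4).
Step 2: Apply the recurrence (x_{n+1}, y_{n+1}) = (x₁x_n + 14y₁y_n, x₁y_n + y₁x_n) repeatedly.
  From (x_1, y_1) = (15, 4): x_2 = 15·15 + 14·4·4 = 449; y_2 = 15·4 + 4·15 = 120.
  From (x_2, y_2) = (449, 120): x_3 = 15·449 + 14·4·120 = 13455; y_3 = 15·120 + 4·449 = 3596.
  From (x_3, y_3) = (13455, 3596): x_4 = 15·13455 + 14·4·3596 = 403201; y_4 = 15·3596 + 4·13455 = 107760.
  From (x_4, y_4) = (403201, 107760): x_5 = 15·403201 + 14·4·107760 = 12082575; y_5 = 15·107760 + 4·403201 = 3229204.
  From (x_5, y_5) = (12082575, 3229204): x_6 = 15·12082575 + 14·4·3229204 = 362074049; y_6 = 15·3229204 + 4·12082575 = 96768360.
  From (x_6, y_6) = (362074049, 96768360): x_7 = 15·362074049 + 14·4·96768360 = 10850138895; y_7 = 15·96768360 + 4·362074049 = 2899821596.
  From (x_7, y_7) = (10850138895, 2899821596): x_8 = 15·10850138895 + 14·4·2899821596 = 325142092801; y_8 = 15·2899821596 + 4·10850138895 = 86897879520.
Step 3: Verify x_8² - 14·y_8² = 105717380511014096025601 - 105717380511014096025600 = 1 (should be 1). ✓

(x_1, y_1) = (15, 4); (x_8, y_8) = (325142092801, 86897879520).


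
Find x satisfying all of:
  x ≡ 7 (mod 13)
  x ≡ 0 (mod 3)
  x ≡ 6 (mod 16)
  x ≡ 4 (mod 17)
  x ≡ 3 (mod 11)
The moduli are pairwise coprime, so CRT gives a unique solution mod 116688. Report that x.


Product of moduli M = 13 · 3 · 16 · 17 · 11 = 116688.
Merge one congruence at a time:
  Start: x ≡ 7 (mod 13).
  Combine with x ≡ 0 (mod 3); new modulus lcm = 39.
    Write x = 7 + 13·t and substitute into x ≡ 0 (mod 3): 13·t ≡ 0 − 7 = -7 (mod 3).
    Reduce coefficients mod 3: 1·t ≡ 2 (mod 3).
    So t ≡ 2 (mod 3).
    Then x = 7 + 13·2 = 33, valid modulo lcm(13, 3) = 39: x ≡ 33 (mod 39).
  Combine with x ≡ 6 (mod 16); new modulus lcm = 624.
    Write x = 33 + 39·t and substitute into x ≡ 6 (mod 16): 39·t ≡ 6 − 33 = -27 (mod 16).
    Reduce coefficients mod 16: 7·t ≡ 5 (mod 16).
    The inverse of 7 mod 16 is 7 (since 7·7 = 49 = 3·16 + 1), so t ≡ 7·5 = 35 ≡ 3 (mod 16).
    Then x = 33 + 39·3 = 150, valid modulo lcm(39, 16) = 624: x ≡ 150 (mod 624).
  Combine with x ≡ 4 (mod 17); new modulus lcm = 10608.
    Write x = 150 + 624·t and substitute into x ≡ 4 (mod 17): 624·t ≡ 4 − 150 = -146 (mod 17).
    Reduce coefficients mod 17: 12·t ≡ 7 (mod 17).
    The inverse of 12 mod 17 is 10 (since 12·10 = 120 = 7·17 + 1), so t ≡ 10·7 = 70 ≡ 2 (mod 17).
    Then x = 150 + 624·2 = 1398, valid modulo lcm(624, 17) = 10608: x ≡ 1398 (mod 10608).
  Combine with x ≡ 3 (mod 11); new modulus lcm = 116688.
    Write x = 1398 + 10608·t and substitute into x ≡ 3 (mod 11): 10608·t ≡ 3 − 1398 = -1395 (mod 11).
    Reduce coefficients mod 11: 4·t ≡ 2 (mod 11).
    The inverse of 4 mod 11 is 3 (since 4·3 = 12 = 1·11 + 1), so t ≡ 3·2 = 6 ≡ 6 (mod 11).
    Then x = 1398 + 10608·6 = 65046, valid modulo lcm(10608, 11) = 116688: x ≡ 65046 (mod 116688).
Verify against each original: 65046 mod 13 = 7, 65046 mod 3 = 0, 65046 mod 16 = 6, 65046 mod 17 = 4, 65046 mod 11 = 3.

x ≡ 65046 (mod 116688).


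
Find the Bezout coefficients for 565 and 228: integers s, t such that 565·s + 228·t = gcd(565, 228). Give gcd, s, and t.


Euclidean algorithm on (565, 228) — divide until remainder is 0:
  565 = 2 · 228 + 109
  228 = 2 · 109 + 10
  109 = 10 · 10 + 9
  10 = 1 · 9 + 1
  9 = 9 · 1 + 0
gcd(565, 228) = 1.
Track Bezout coefficients alongside the remainders: start with r₀ = 565 = a·1 + b·0 (s = 1, t = 0) and r₁ = 228 = a·0 + b·1 (s = 0, t = 1); each new remainder r_{k+1} = r_{k-1} − q_k·r_k inherits s_{k+1} = s_{k-1} − q_k·s_k, t_{k+1} = t_{k-1} − q_k·t_k, so r_k = a·s_k + b·t_k at every step:
  q = 2: r = 109, s = 1 − 2·0 = 1, t = 0 − 2·1 = -2  (check: 565·1 + 228·(-2) = 109)
  q = 2: r = 10, s = 0 − 2·1 = -2, t = 1 − 2·(-2) = 5  (check: 565·(-2) + 228·5 = 10)
  q = 10: r = 9, s = 1 − 10·(-2) = 21, t = -2 − 10·5 = -52  (check: 565·21 + 228·(-52) = 9)
  q = 1: r = 1, s = -2 − 1·21 = -23, t = 5 − 1·(-52) = 57  (check: 565·(-23) + 228·57 = 1)
The row with r = 1 (the gcd) gives the Bezout coefficients s = -23, t = 57.
Result: 565 · (-23) + 228 · (57) = 1.

gcd(565, 228) = 1; s = -23, t = 57 (check: 565·(-23) + 228·57 = 1).


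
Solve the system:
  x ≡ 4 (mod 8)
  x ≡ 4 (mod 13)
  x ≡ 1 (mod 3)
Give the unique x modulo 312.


Moduli 8, 13, 3 are pairwise coprime; by CRT there is a unique solution modulo M = 8 · 13 · 3 = 312.
Solve pairwise, accumulating the modulus:
  Start with x ≡ 4 (mod 8).
  Combine with x ≡ 4 (mod 13): since gcd(8, 13) = 1, we get a unique residue mod 104.
    Write x = 4 + 8·t and substitute into x ≡ 4 (mod 13): 8·t ≡ 4 − 4 = 0 (mod 13).
    The inverse of 8 mod 13 is 5 (since 8·5 = 40 = 3·13 + 1), so t ≡ 5·0 = 0 ≡ 0 (mod 13).
    Then x = 4 + 8·0 = 4, valid modulo lcm(8, 13) = 104: x ≡ 4 (mod 104).
  Combine with x ≡ 1 (mod 3): since gcd(104, 3) = 1, we get a unique residue mod 312.
    Write x = 4 + 104·t and substitute into x ≡ 1 (mod 3): 104·t ≡ 1 − 4 = -3 (mod 3).
    Reduce coefficients mod 3: 2·t ≡ 0 (mod 3).
    The inverse of 2 mod 3 is 2 (since 2·2 = 4 = 1·3 + 1), so t ≡ 2·0 = 0 ≡ 0 (mod 3).
    Then x = 4 + 104·0 = 4, valid modulo lcm(104, 3) = 312: x ≡ 4 (mod 312).
Verify: 4 mod 8 = 4 ✓, 4 mod 13 = 4 ✓, 4 mod 3 = 1 ✓.

x ≡ 4 (mod 312).


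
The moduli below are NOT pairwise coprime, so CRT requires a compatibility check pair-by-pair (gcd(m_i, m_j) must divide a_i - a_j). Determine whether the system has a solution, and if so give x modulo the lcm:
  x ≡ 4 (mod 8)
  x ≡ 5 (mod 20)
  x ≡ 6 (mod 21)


Moduli 8, 20, 21 are not pairwise coprime, so CRT works modulo lcm(m_i) when all pairwise compatibility conditions hold.
Pairwise compatibility: gcd(m_i, m_j) must divide a_i - a_j for every pair.
Merge one congruence at a time:
  Start: x ≡ 4 (mod 8).
  Combine with x ≡ 5 (mod 20): gcd(8, 20) = 4, and 5 - 4 = 1 is NOT divisible by 4.
    ⇒ system is inconsistent (no integer solution).

No solution (the system is inconsistent).


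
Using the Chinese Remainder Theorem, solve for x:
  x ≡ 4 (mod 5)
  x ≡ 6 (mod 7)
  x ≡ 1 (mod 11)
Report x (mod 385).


Moduli 5, 7, 11 are pairwise coprime; by CRT there is a unique solution modulo M = 5 · 7 · 11 = 385.
Solve pairwise, accumulating the modulus:
  Start with x ≡ 4 (mod 5).
  Combine with x ≡ 6 (mod 7): since gcd(5, 7) = 1, we get a unique residue mod 35.
    Write x = 4 + 5·t and substitute into x ≡ 6 (mod 7): 5·t ≡ 6 − 4 = 2 (mod 7).
    The inverse of 5 mod 7 is 3 (since 5·3 = 15 = 2·7 + 1), so t ≡ 3·2 = 6 ≡ 6 (mod 7).
    Then x = 4 + 5·6 = 34, valid modulo lcm(5, 7) = 35: x ≡ 34 (mod 35).
  Combine with x ≡ 1 (mod 11): since gcd(35, 11) = 1, we get a unique residue mod 385.
    Write x = 34 + 35·t and substitute into x ≡ 1 (mod 11): 35·t ≡ 1 − 34 = -33 (mod 11).
    Reduce coefficients mod 11: 2·t ≡ 0 (mod 11).
    The inverse of 2 mod 11 is 6 (since 2·6 = 12 = 1·11 + 1), so t ≡ 6·0 = 0 ≡ 0 (mod 11).
    Then x = 34 + 35·0 = 34, valid modulo lcm(35, 11) = 385: x ≡ 34 (mod 385).
Verify: 34 mod 5 = 4 ✓, 34 mod 7 = 6 ✓, 34 mod 11 = 1 ✓.

x ≡ 34 (mod 385).


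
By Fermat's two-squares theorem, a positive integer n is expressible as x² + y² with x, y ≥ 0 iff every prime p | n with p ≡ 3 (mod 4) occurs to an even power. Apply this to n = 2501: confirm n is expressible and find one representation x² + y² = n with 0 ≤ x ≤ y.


Step 1: Factor n = 2501 = 41 · 61.
Step 2: Check the mod-4 condition on each prime factor: 41 ≡ 1 (mod 4), exponent 1; 61 ≡ 1 (mod 4), exponent 1.
All primes ≡ 3 (mod 4) appear to even exponent (or don't appear), so by the two-squares theorem n IS expressible as a sum of two squares.
Step 3: Build a representation. Here n = 41 · 61 is a product of primes ≡ 1 (mod 4). Each prime p ≡ 1 (mod 4) is itself a sum of two squares; find a² by testing p − a² for a perfect square:
  41: 41 − 1² = 40, 41 − 2² = 37, 41 − 3² = 32, 41 − 4² = 25 = 5² ⇒ 41 = 4² + 5².
  61: 61 − 1² = 60, 61 − 2² = 57, 61 − 3² = 52, 61 − 4² = 45, 61 − 5² = 36 = 6² ⇒ 61 = 5² + 6².
  Combine using the Brahmagupta–Fibonacci identity (a² + b²)(c² + d²) = (ac − bd)² + (ad + bc)² = (ac + bd)² + (ad − bc)²:
  41 · 61 = 2501: from (4² + 5²)(5² + 6²), take (4·5 − 5·6, 4·6 + 5·5) = (20 − 30, 24 + 25) = (-10, 49); dropping signs (only squares matter) gives (10, 49); check 10² + 49² = 100 + 2401 = 2501 ✓.
Step 4: Order so x ≤ y and verify: 10² + 49² = 100 + 2401 = 2501 = n. ✓

n = 2501 = 10² + 49² (one valid representation with x ≤ y).


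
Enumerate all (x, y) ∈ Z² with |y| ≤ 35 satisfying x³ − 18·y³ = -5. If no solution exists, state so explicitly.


The equation is x³ - 18y³ = -5. For fixed y, x³ = 18·y³ − 5, so a solution requires the RHS to be a perfect cube.
Strategy: iterate y from -35 to 35, compute RHS = 18·y³ − 5, and check whether it is a (positive or negative) perfect cube.
Check small values of y:
  y = 0: RHS = -5 is not a perfect cube.
  y = 1: RHS = 13 is not a perfect cube.
  y = -1: RHS = -23 is not a perfect cube.
  y = 2: RHS = 139 is not a perfect cube.
  y = -2: RHS = -149 is not a perfect cube.
  y = 3: RHS = 481 is not a perfect cube.
  y = -3: RHS = -491 is not a perfect cube.
Continuing the search up to |y| = 35 finds no solutions either.
No (x, y) in the scanned range satisfies the equation.

No integer solutions with |y| ≤ 35.


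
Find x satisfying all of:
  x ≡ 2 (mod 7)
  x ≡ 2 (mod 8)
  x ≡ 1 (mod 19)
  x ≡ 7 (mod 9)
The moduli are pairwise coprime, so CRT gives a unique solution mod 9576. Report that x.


Product of moduli M = 7 · 8 · 19 · 9 = 9576.
Merge one congruence at a time:
  Start: x ≡ 2 (mod 7).
  Combine with x ≡ 2 (mod 8); new modulus lcm = 56.
    Write x = 2 + 7·t and substitute into x ≡ 2 (mod 8): 7·t ≡ 2 − 2 = 0 (mod 8).
    The inverse of 7 mod 8 is 7 (since 7·7 = 49 = 6·8 + 1), so t ≡ 7·0 = 0 ≡ 0 (mod 8).
    Then x = 2 + 7·0 = 2, valid modulo lcm(7, 8) = 56: x ≡ 2 (mod 56).
  Combine with x ≡ 1 (mod 19); new modulus lcm = 1064.
    Write x = 2 + 56·t and substitute into x ≡ 1 (mod 19): 56·t ≡ 1 − 2 = -1 (mod 19).
    Reduce coefficients mod 19: 18·t ≡ 18 (mod 19).
    The inverse of 18 mod 19 is 18 (since 18·18 = 324 = 17·19 + 1), so t ≡ 18·18 = 324 ≡ 1 (mod 19).
    Then x = 2 + 56·1 = 58, valid modulo lcm(56, 19) = 1064: x ≡ 58 (mod 1064).
  Combine with x ≡ 7 (mod 9); new modulus lcm = 9576.
    Write x = 58 + 1064·t and substitute into x ≡ 7 (mod 9): 1064·t ≡ 7 − 58 = -51 (mod 9).
    Reduce coefficients mod 9: 2·t ≡ 3 (mod 9).
    The inverse of 2 mod 9 is 5 (since 2·5 = 10 = 1·9 + 1), so t ≡ 5·3 = 15 ≡ 6 (mod 9).
    Then x = 58 + 1064·6 = 6442, valid modulo lcm(1064, 9) = 9576: x ≡ 6442 (mod 9576).
Verify against each original: 6442 mod 7 = 2, 6442 mod 8 = 2, 6442 mod 19 = 1, 6442 mod 9 = 7.

x ≡ 6442 (mod 9576).


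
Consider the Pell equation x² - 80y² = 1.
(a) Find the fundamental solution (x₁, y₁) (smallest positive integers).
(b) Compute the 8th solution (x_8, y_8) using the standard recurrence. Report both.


Step 1: Find the fundamental solution (x₁, y₁) of x² - 80y² = 1.
  Expand √80 as a continued fraction. a₀ = ⌊√80⌋ = 8; iterate m_{k+1} = d_k·a_k − m_k, d_{k+1} = (80 − m_{k+1}²)/d_k, a_{k+1} = ⌊(a₀ + m_{k+1})/d_{k+1}⌋ (starting m₀ = 0, d₀ = 1), with convergents p_k = a_k·p_{k-1} + p_{k-2}, q_k = a_k·q_{k-1} + q_{k-2} (p₋₁ = 1, q₋₁ = 0):
  k = 0: a₀ = 8; p₀/q₀ = 8/1; p₀² − 80·q₀² = 64 − 80 = -16.
  k = 1: m = 8, d = 16, a = ⌊(8 + 8)/16⌋ = 1; p/q = (1·8 + 1)/(1·1 + 0) = 9/1; p² − 80·q² = 81 − 80 = 1.
  The first convergent with p² − 80·q² = 1 gives the fundamental solution (x₁, y₁) = (9, 1).
Step 2: Apply the recurrence (x_{n+1}, y_{n+1}) = (x₁x_n + 80y₁y_n, x₁y_n + y₁x_n) repeatedly.
  From (x_1, y_1) = (9, 1): x_2 = 9·9 + 80·1·1 = 161; y_2 = 9·1 + 1·9 = 18.
  From (x_2, y_2) = (161, 18): x_3 = 9·161 + 80·1·18 = 2889; y_3 = 9·18 + 1·161 = 323.
  From (x_3, y_3) = (2889, 323): x_4 = 9·2889 + 80·1·323 = 51841; y_4 = 9·323 + 1·2889 = 5796.
  From (x_4, y_4) = (51841, 5796): x_5 = 9·51841 + 80·1·5796 = 930249; y_5 = 9·5796 + 1·51841 = 104005.
  From (x_5, y_5) = (930249, 104005): x_6 = 9·930249 + 80·1·104005 = 16692641; y_6 = 9·104005 + 1·930249 = 1866294.
  From (x_6, y_6) = (16692641, 1866294): x_7 = 9·16692641 + 80·1·1866294 = 299537289; y_7 = 9·1866294 + 1·16692641 = 33489287.
  From (x_7, y_7) = (299537289, 33489287): x_8 = 9·299537289 + 80·1·33489287 = 5374978561; y_8 = 9·33489287 + 1·299537289 = 600940872.
Step 3: Verify x_8² - 80·y_8² = 28890394531209630721 - 28890394531209630720 = 1 (should be 1). ✓

(x_1, y_1) = (9, 1); (x_8, y_8) = (5374978561, 600940872).


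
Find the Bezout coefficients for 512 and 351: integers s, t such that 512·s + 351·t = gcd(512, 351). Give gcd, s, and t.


Euclidean algorithm on (512, 351) — divide until remainder is 0:
  512 = 1 · 351 + 161
  351 = 2 · 161 + 29
  161 = 5 · 29 + 16
  29 = 1 · 16 + 13
  16 = 1 · 13 + 3
  13 = 4 · 3 + 1
  3 = 3 · 1 + 0
gcd(512, 351) = 1.
Track Bezout coefficients alongside the remainders: start with r₀ = 512 = a·1 + b·0 (s = 1, t = 0) and r₁ = 351 = a·0 + b·1 (s = 0, t = 1); each new remainder r_{k+1} = r_{k-1} − q_k·r_k inherits s_{k+1} = s_{k-1} − q_k·s_k, t_{k+1} = t_{k-1} − q_k·t_k, so r_k = a·s_k + b·t_k at every step:
  q = 1: r = 161, s = 1 − 1·0 = 1, t = 0 − 1·1 = -1  (check: 512·1 + 351·(-1) = 161)
  q = 2: r = 29, s = 0 − 2·1 = -2, t = 1 − 2·(-1) = 3  (check: 512·(-2) + 351·3 = 29)
  q = 5: r = 16, s = 1 − 5·(-2) = 11, t = -1 − 5·3 = -16  (check: 512·11 + 351·(-16) = 16)
  q = 1: r = 13, s = -2 − 1·11 = -13, t = 3 − 1·(-16) = 19  (check: 512·(-13) + 351·19 = 13)
  q = 1: r = 3, s = 11 − 1·(-13) = 24, t = -16 − 1·19 = -35  (check: 512·24 + 351·(-35) = 3)
  q = 4: r = 1, s = -13 − 4·24 = -109, t = 19 − 4·(-35) = 159  (check: 512·(-109) + 351·159 = 1)
The row with r = 1 (the gcd) gives the Bezout coefficients s = -109, t = 159.
Result: 512 · (-109) + 351 · (159) = 1.

gcd(512, 351) = 1; s = -109, t = 159 (check: 512·(-109) + 351·159 = 1).
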